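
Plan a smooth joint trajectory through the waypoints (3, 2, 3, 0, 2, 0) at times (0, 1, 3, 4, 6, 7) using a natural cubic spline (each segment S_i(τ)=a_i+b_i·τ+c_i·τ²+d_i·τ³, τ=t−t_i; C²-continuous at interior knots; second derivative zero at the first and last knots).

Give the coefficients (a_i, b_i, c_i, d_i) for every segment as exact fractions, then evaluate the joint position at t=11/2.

Δ: Δ0=-1, Δ1=1/2, Δ2=-3, Δ3=1, Δ4=-2
row 1: diag=6, rhs=9; c'=1/3, d'=3/2
row 2: denom=6−2·1/3=16/3; d'=(-21−2·3/2)/(16/3)=-9/2
row 3: denom=6−1·3/16=93/16; d'=(24−1·-9/2)/(93/16)=152/31
row 4: denom=6−2·32/93=494/93; d'=(-18−2·152/31)/(494/93)=-1293/247
back: M4=-1293/247
back: M3=152/31−32/93·-1293/247=1656/247
back: M2=-9/2−3/16·1656/247=-1422/247
back: M1=3/2−1/3·-1422/247=1689/494
M: M0=0, M1=1689/494, M2=-1422/247, M3=1656/247, M4=-1293/247, M5=0
seg 0: a=3, c=M0/2=0, d=(M1−M0)/(6·1)=563/988, b=Δ0−h0·(2M0+M1)/6=-1551/988
seg 1: a=2, c=M1/2=1689/988, d=(M2−M1)/(6·2)=-1511/1976, b=Δ1−h1·(2M1+M2)/6=69/494
seg 2: a=3, c=M2/2=-711/247, d=(M3−M2)/(6·1)=27/13, b=Δ2−h2·(2M2+M3)/6=-543/247
seg 3: a=0, c=M3/2=828/247, d=(M4−M3)/(6·2)=-983/988, b=Δ3−h3·(2M3+M4)/6=-426/247
seg 4: a=2, c=M4/2=-1293/494, d=(M5−M4)/(6·1)=431/494, b=Δ4−h4·(2M4+M5)/6=-63/247
t_q=11/2 → seg 3, τ=3/2; S=0+-426/247·τ+828/247·τ²+-983/988·τ³=12627/7904

  seg 0: a=3 b=-1551/988 c=0 d=563/988
  seg 1: a=2 b=69/494 c=1689/988 d=-1511/1976
  seg 2: a=3 b=-543/247 c=-711/247 d=27/13
  seg 3: a=0 b=-426/247 c=828/247 d=-983/988
  seg 4: a=2 b=-63/247 c=-1293/494 d=431/494
S(11/2) = 12627/7904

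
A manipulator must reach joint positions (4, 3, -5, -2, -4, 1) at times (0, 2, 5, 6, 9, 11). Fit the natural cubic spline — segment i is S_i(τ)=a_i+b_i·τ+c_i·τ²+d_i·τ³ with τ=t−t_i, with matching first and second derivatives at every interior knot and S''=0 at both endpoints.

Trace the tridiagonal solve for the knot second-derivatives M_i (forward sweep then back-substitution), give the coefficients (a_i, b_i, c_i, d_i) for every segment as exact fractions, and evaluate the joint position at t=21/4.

Δ: Δ0=-1/2, Δ1=-8/3, Δ2=3, Δ3=-2/3, Δ4=5/2
row 1: diag=10, rhs=-13; c'=3/10, d'=-13/10
row 2: denom=8−3·3/10=71/10; d'=(34−3·-13/10)/(71/10)=379/71
row 3: denom=8−1·10/71=558/71; d'=(-22−1·379/71)/(558/71)=-647/186
row 4: denom=10−3·71/186=549/62; d'=(19−3·-647/186)/(549/62)=1825/549
back: M4=1825/549
back: M3=-647/186−71/186·1825/549=-7819/1647
back: M2=379/71−10/71·-7819/1647=9893/1647
back: M1=-13/10−3/10·9893/1647=-1703/549
M: M0=0, M1=-1703/549, M2=9893/1647, M3=-7819/1647, M4=1825/549, M5=0
seg 0: a=4, c=M0/2=0, d=(M1−M0)/(6·2)=-1703/6588, b=Δ0−h0·(2M0+M1)/6=1759/3294
seg 1: a=3, c=M1/2=-1703/1098, d=(M2−M1)/(6·3)=7501/14823, b=Δ1−h1·(2M1+M2)/6=-8459/3294
seg 2: a=-5, c=M2/2=9893/3294, d=(M3−M2)/(6·1)=-328/183, b=Δ2−h2·(2M2+M3)/6=5893/3294
seg 3: a=-2, c=M3/2=-7819/3294, d=(M4−M3)/(6·3)=6647/14823, b=Δ3−h3·(2M3+M4)/6=7967/3294
seg 4: a=-4, c=M4/2=1825/1098, d=(M5−M4)/(6·2)=-1825/6588, b=Δ4−h4·(2M4+M5)/6=935/3294
t_q=21/4 → seg 2, τ=1/4; S=-5+5893/3294·τ+9893/3294·τ²+-328/183·τ³=-77177/17568

  seg 0: a=4 b=1759/3294 c=0 d=-1703/6588
  seg 1: a=3 b=-8459/3294 c=-1703/1098 d=7501/14823
  seg 2: a=-5 b=5893/3294 c=9893/3294 d=-328/183
  seg 3: a=-2 b=7967/3294 c=-7819/3294 d=6647/14823
  seg 4: a=-4 b=935/3294 c=1825/1098 d=-1825/6588
S(21/4) = -77177/17568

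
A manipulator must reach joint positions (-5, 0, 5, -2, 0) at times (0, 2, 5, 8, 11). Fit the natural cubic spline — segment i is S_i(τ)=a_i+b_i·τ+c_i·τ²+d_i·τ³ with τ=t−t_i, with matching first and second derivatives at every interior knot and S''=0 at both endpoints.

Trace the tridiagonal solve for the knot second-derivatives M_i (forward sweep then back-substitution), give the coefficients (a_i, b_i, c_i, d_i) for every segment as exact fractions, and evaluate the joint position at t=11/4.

  seg 0: a=-5 b=166/69 c=0 d=13/552
  seg 1: a=0 b=371/138 c=13/92 d=-133/828
  seg 2: a=5 b=-221/276 c=-30/23 d=73/276
  seg 3: a=-2 b=-205/138 c=99/92 d=-11/92
S(11/4) = 11941/5888

Δ: Δ0=5/2, Δ1=5/3, Δ2=-7/3, Δ3=2/3
row 1: diag=10, rhs=-5; c'=3/10, d'=-1/2
row 2: denom=12−3·3/10=111/10; d'=(-24−3·-1/2)/(111/10)=-75/37
row 3: denom=12−3·10/37=414/37; d'=(18−3·-75/37)/(414/37)=99/46
back: M3=99/46
back: M2=-75/37−10/37·99/46=-60/23
back: M1=-1/2−3/10·-60/23=13/46
M: M0=0, M1=13/46, M2=-60/23, M3=99/46, M4=0
seg 0: a=-5, c=M0/2=0, d=(M1−M0)/(6·2)=13/552, b=Δ0−h0·(2M0+M1)/6=166/69
seg 1: a=0, c=M1/2=13/92, d=(M2−M1)/(6·3)=-133/828, b=Δ1−h1·(2M1+M2)/6=371/138
seg 2: a=5, c=M2/2=-30/23, d=(M3−M2)/(6·3)=73/276, b=Δ2−h2·(2M2+M3)/6=-221/276
seg 3: a=-2, c=M3/2=99/92, d=(M4−M3)/(6·3)=-11/92, b=Δ3−h3·(2M3+M4)/6=-205/138
t_q=11/4 → seg 1, τ=3/4; S=0+371/138·τ+13/92·τ²+-133/828·τ³=11941/5888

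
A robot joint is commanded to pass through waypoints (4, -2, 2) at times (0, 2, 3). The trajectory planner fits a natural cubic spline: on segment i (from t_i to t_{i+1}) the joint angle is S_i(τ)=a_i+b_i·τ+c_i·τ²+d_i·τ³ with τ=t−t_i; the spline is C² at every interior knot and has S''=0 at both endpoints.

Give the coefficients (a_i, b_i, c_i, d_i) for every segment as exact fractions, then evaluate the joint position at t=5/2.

  seg 0: a=4 b=-16/3 c=0 d=7/12
  seg 1: a=-2 b=5/3 c=7/2 d=-7/6
S(5/2) = -7/16

Δ: Δ0=-3, Δ1=4
row 1: diag=6, rhs=42; c'=1/6, d'=7
back: M1=7
M: M0=0, M1=7, M2=0
seg 0: a=4, c=M0/2=0, d=(M1−M0)/(6·2)=7/12, b=Δ0−h0·(2M0+M1)/6=-16/3
seg 1: a=-2, c=M1/2=7/2, d=(M2−M1)/(6·1)=-7/6, b=Δ1−h1·(2M1+M2)/6=5/3
t_q=5/2 → seg 1, τ=1/2; S=-2+5/3·τ+7/2·τ²+-7/6·τ³=-7/16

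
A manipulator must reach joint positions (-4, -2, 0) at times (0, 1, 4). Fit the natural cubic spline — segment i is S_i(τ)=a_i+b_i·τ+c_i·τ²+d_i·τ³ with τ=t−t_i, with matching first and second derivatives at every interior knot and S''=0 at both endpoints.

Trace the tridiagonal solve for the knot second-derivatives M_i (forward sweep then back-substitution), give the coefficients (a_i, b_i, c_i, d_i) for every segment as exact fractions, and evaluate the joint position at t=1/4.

Δ: Δ0=2, Δ1=2/3
row 1: diag=8, rhs=-8; c'=3/8, d'=-1
back: M1=-1
M: M0=0, M1=-1, M2=0
seg 0: a=-4, c=M0/2=0, d=(M1−M0)/(6·1)=-1/6, b=Δ0−h0·(2M0+M1)/6=13/6
seg 1: a=-2, c=M1/2=-1/2, d=(M2−M1)/(6·3)=1/18, b=Δ1−h1·(2M1+M2)/6=5/3
t_q=1/4 → seg 0, τ=1/4; S=-4+13/6·τ+0·τ²+-1/6·τ³=-443/128

  seg 0: a=-4 b=13/6 c=0 d=-1/6
  seg 1: a=-2 b=5/3 c=-1/2 d=1/18
S(1/4) = -443/128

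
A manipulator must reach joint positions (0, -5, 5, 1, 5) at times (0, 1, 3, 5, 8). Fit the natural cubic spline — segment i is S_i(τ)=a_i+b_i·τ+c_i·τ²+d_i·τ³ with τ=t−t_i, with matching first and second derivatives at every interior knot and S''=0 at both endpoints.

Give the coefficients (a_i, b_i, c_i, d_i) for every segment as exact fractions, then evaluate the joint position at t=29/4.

Δ: Δ0=-5, Δ1=5, Δ2=-2, Δ3=4/3
row 1: diag=6, rhs=60; c'=1/3, d'=10
row 2: denom=8−2·1/3=22/3; d'=(-42−2·10)/(22/3)=-93/11
row 3: denom=10−2·3/11=104/11; d'=(20−2·-93/11)/(104/11)=203/52
back: M3=203/52
back: M2=-93/11−3/11·203/52=-495/52
back: M1=10−1/3·-495/52=685/52
M: M0=0, M1=685/52, M2=-495/52, M3=203/52, M4=0
seg 0: a=0, c=M0/2=0, d=(M1−M0)/(6·1)=685/312, b=Δ0−h0·(2M0+M1)/6=-2245/312
seg 1: a=-5, c=M1/2=685/104, d=(M2−M1)/(6·2)=-295/156, b=Δ1−h1·(2M1+M2)/6=-95/156
seg 2: a=5, c=M2/2=-495/104, d=(M3−M2)/(6·2)=349/312, b=Δ2−h2·(2M2+M3)/6=475/156
seg 3: a=1, c=M3/2=203/104, d=(M4−M3)/(6·3)=-203/936, b=Δ3−h3·(2M3+M4)/6=-401/156
t_q=29/4 → seg 3, τ=9/4; S=1+-401/156·τ+203/104·τ²+-203/936·τ³=17489/6656

  seg 0: a=0 b=-2245/312 c=0 d=685/312
  seg 1: a=-5 b=-95/156 c=685/104 d=-295/156
  seg 2: a=5 b=475/156 c=-495/104 d=349/312
  seg 3: a=1 b=-401/156 c=203/104 d=-203/936
S(29/4) = 17489/6656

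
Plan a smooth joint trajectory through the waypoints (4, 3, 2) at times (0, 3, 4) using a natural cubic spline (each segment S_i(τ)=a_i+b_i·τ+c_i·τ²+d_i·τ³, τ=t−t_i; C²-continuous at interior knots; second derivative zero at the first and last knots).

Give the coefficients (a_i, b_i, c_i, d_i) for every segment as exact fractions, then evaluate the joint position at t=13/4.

  seg 0: a=4 b=-1/12 c=0 d=-1/36
  seg 1: a=3 b=-5/6 c=-1/4 d=1/12
S(13/4) = 711/256

Δ: Δ0=-1/3, Δ1=-1
row 1: diag=8, rhs=-4; c'=1/8, d'=-1/2
back: M1=-1/2
M: M0=0, M1=-1/2, M2=0
seg 0: a=4, c=M0/2=0, d=(M1−M0)/(6·3)=-1/36, b=Δ0−h0·(2M0+M1)/6=-1/12
seg 1: a=3, c=M1/2=-1/4, d=(M2−M1)/(6·1)=1/12, b=Δ1−h1·(2M1+M2)/6=-5/6
t_q=13/4 → seg 1, τ=1/4; S=3+-5/6·τ+-1/4·τ²+1/12·τ³=711/256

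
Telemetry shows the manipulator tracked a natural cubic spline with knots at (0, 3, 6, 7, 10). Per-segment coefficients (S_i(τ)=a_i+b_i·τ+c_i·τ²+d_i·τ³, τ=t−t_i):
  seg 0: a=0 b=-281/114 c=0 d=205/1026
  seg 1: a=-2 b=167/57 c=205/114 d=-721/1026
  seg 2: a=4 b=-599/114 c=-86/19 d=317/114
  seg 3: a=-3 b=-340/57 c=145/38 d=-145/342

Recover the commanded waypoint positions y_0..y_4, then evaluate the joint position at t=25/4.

y_0 = S_0(0) = a_0 = 0
y_1 = S_1(0) = a_1 = -2
y_2 = S_2(0) = a_2 = 4
y_3 = S_3(0) = a_3 = -3
y_4 = S_3(3) = 2
t_q=25/4 is in segment 2 (τ=1/4); S_2(τ)=5951/2432

y_0=0 y_1=-2 y_2=4 y_3=-3 y_4=2
S(25/4) = 5951/2432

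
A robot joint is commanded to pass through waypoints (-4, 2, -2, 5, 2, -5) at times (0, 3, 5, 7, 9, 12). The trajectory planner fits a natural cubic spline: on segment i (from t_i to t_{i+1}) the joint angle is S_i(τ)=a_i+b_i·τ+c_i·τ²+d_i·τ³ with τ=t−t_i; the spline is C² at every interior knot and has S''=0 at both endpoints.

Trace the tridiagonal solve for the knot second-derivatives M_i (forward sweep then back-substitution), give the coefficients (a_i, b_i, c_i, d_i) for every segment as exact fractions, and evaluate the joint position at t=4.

Δ: Δ0=2, Δ1=-2, Δ2=7/2, Δ3=-3/2, Δ4=-7/3
row 1: diag=10, rhs=-24; c'=1/5, d'=-12/5
row 2: denom=8−2·1/5=38/5; d'=(33−2·-12/5)/(38/5)=189/38
row 3: denom=8−2·5/19=142/19; d'=(-30−2·189/38)/(142/19)=-759/142
row 4: denom=10−2·19/71=672/71; d'=(-5−2·-759/142)/(672/71)=101/168
back: M4=101/168
back: M3=-759/142−19/71·101/168=-925/168
back: M2=189/38−5/19·-925/168=1079/168
back: M1=-12/5−1/5·1079/168=-619/168
M: M0=0, M1=-619/168, M2=1079/168, M3=-925/168, M4=101/168, M5=0
seg 0: a=-4, c=M0/2=0, d=(M1−M0)/(6·3)=-619/3024, b=Δ0−h0·(2M0+M1)/6=1291/336
seg 1: a=2, c=M1/2=-619/336, d=(M2−M1)/(6·2)=283/336, b=Δ1−h1·(2M1+M2)/6=-283/168
seg 2: a=-2, c=M2/2=1079/336, d=(M3−M2)/(6·2)=-167/168, b=Δ2−h2·(2M2+M3)/6=59/56
seg 3: a=5, c=M3/2=-925/336, d=(M4−M3)/(6·2)=57/112, b=Δ3−h3·(2M3+M4)/6=331/168
seg 4: a=2, c=M4/2=101/336, d=(M5−M4)/(6·3)=-101/3024, b=Δ4−h4·(2M4+M5)/6=-493/168
t_q=4 → seg 1, τ=1; S=2+-283/168·τ+-619/336·τ²+283/336·τ³=-115/168

  seg 0: a=-4 b=1291/336 c=0 d=-619/3024
  seg 1: a=2 b=-283/168 c=-619/336 d=283/336
  seg 2: a=-2 b=59/56 c=1079/336 d=-167/168
  seg 3: a=5 b=331/168 c=-925/336 d=57/112
  seg 4: a=2 b=-493/168 c=101/336 d=-101/3024
S(4) = -115/168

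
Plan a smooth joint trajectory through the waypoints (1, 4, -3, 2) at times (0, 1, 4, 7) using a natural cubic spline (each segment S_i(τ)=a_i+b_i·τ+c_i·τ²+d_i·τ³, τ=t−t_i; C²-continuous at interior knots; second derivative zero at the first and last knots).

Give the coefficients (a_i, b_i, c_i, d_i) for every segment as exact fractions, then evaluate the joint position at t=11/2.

Δ: Δ0=3, Δ1=-7/3, Δ2=5/3
row 1: diag=8, rhs=-32; c'=3/8, d'=-4
row 2: denom=12−3·3/8=87/8; d'=(24−3·-4)/(87/8)=96/29
back: M2=96/29
back: M1=-4−3/8·96/29=-152/29
M: M0=0, M1=-152/29, M2=96/29, M3=0
seg 0: a=1, c=M0/2=0, d=(M1−M0)/(6·1)=-76/87, b=Δ0−h0·(2M0+M1)/6=337/87
seg 1: a=4, c=M1/2=-76/29, d=(M2−M1)/(6·3)=124/261, b=Δ1−h1·(2M1+M2)/6=109/87
seg 2: a=-3, c=M2/2=48/29, d=(M3−M2)/(6·3)=-16/87, b=Δ2−h2·(2M2+M3)/6=-143/87
t_q=11/2 → seg 2, τ=3/2; S=-3+-143/87·τ+48/29·τ²+-16/87·τ³=-137/58

  seg 0: a=1 b=337/87 c=0 d=-76/87
  seg 1: a=4 b=109/87 c=-76/29 d=124/261
  seg 2: a=-3 b=-143/87 c=48/29 d=-16/87
S(11/2) = -137/58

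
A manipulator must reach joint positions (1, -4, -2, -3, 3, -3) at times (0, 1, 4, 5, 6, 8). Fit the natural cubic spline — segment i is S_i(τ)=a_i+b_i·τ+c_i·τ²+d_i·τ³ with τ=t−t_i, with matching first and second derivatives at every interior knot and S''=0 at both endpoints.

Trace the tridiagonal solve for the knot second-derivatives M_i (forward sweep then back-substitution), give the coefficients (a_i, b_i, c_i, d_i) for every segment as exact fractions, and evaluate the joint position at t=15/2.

Δ: Δ0=-5, Δ1=2/3, Δ2=-1, Δ3=6, Δ4=-3
row 1: diag=8, rhs=34; c'=3/8, d'=17/4
row 2: denom=8−3·3/8=55/8; d'=(-10−3·17/4)/(55/8)=-182/55
row 3: denom=4−1·8/55=212/55; d'=(42−1·-182/55)/(212/55)=623/53
row 4: denom=6−1·55/212=1217/212; d'=(-54−1·623/53)/(1217/212)=-13940/1217
back: M4=-13940/1217
back: M3=623/53−55/212·-13940/1217=17922/1217
back: M2=-182/55−8/55·17922/1217=-6634/1217
back: M1=17/4−3/8·-6634/1217=7660/1217
M: M0=0, M1=7660/1217, M2=-6634/1217, M3=17922/1217, M4=-13940/1217, M5=0
seg 0: a=1, c=M0/2=0, d=(M1−M0)/(6·1)=3830/3651, b=Δ0−h0·(2M0+M1)/6=-22085/3651
seg 1: a=-4, c=M1/2=3830/1217, d=(M2−M1)/(6·3)=-7147/10953, b=Δ1−h1·(2M1+M2)/6=-10595/3651
seg 2: a=-2, c=M2/2=-3317/1217, d=(M3−M2)/(6·1)=12278/3651, b=Δ2−h2·(2M2+M3)/6=-5978/3651
seg 3: a=-3, c=M3/2=8961/1217, d=(M4−M3)/(6·1)=-15931/3651, b=Δ3−h3·(2M3+M4)/6=10954/3651
seg 4: a=3, c=M4/2=-6970/1217, d=(M5−M4)/(6·2)=3485/3651, b=Δ4−h4·(2M4+M5)/6=16927/3651
t_q=15/2 → seg 4, τ=3/2; S=3+16927/3651·τ+-6970/1217·τ²+3485/3651·τ³=2821/9736

  seg 0: a=1 b=-22085/3651 c=0 d=3830/3651
  seg 1: a=-4 b=-10595/3651 c=3830/1217 d=-7147/10953
  seg 2: a=-2 b=-5978/3651 c=-3317/1217 d=12278/3651
  seg 3: a=-3 b=10954/3651 c=8961/1217 d=-15931/3651
  seg 4: a=3 b=16927/3651 c=-6970/1217 d=3485/3651
S(15/2) = 2821/9736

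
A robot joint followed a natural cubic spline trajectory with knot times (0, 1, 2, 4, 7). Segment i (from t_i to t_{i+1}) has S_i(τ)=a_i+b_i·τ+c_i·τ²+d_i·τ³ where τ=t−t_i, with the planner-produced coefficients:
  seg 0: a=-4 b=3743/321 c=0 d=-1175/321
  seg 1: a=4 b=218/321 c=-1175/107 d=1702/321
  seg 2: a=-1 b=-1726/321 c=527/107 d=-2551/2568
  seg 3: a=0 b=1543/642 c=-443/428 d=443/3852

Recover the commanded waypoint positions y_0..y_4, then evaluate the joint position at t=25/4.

y_0=-4 y_1=4 y_2=-1 y_3=0 y_4=1
S(25/4) = 40479/27392

y_0 = S_0(0) = a_0 = -4
y_1 = S_1(0) = a_1 = 4
y_2 = S_2(0) = a_2 = -1
y_3 = S_3(0) = a_3 = 0
y_4 = S_3(3) = 1
t_q=25/4 is in segment 3 (τ=9/4); S_3(τ)=40479/27392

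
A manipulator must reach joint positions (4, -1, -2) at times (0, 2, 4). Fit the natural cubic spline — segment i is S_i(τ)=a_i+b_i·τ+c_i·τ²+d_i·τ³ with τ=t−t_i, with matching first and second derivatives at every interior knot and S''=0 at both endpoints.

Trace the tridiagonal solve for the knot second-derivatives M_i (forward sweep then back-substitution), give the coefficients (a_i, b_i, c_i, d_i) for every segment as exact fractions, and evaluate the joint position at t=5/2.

  seg 0: a=4 b=-3 c=0 d=1/8
  seg 1: a=-1 b=-3/2 c=3/4 d=-1/8
S(5/2) = -101/64

Δ: Δ0=-5/2, Δ1=-1/2
row 1: diag=8, rhs=12; c'=1/4, d'=3/2
back: M1=3/2
M: M0=0, M1=3/2, M2=0
seg 0: a=4, c=M0/2=0, d=(M1−M0)/(6·2)=1/8, b=Δ0−h0·(2M0+M1)/6=-3
seg 1: a=-1, c=M1/2=3/4, d=(M2−M1)/(6·2)=-1/8, b=Δ1−h1·(2M1+M2)/6=-3/2
t_q=5/2 → seg 1, τ=1/2; S=-1+-3/2·τ+3/4·τ²+-1/8·τ³=-101/64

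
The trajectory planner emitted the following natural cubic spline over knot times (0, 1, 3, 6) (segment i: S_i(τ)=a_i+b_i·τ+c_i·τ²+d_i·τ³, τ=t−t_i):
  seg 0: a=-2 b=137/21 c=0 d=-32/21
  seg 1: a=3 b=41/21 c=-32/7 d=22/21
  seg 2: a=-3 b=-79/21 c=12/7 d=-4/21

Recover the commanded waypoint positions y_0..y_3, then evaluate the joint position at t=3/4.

y_0=-2 y_1=3 y_2=-3 y_3=-4
S(3/4) = 9/4

y_0 = S_0(0) = a_0 = -2
y_1 = S_1(0) = a_1 = 3
y_2 = S_2(0) = a_2 = -3
y_3 = S_2(3) = -4
t_q=3/4 is in segment 0 (τ=3/4); S_0(τ)=9/4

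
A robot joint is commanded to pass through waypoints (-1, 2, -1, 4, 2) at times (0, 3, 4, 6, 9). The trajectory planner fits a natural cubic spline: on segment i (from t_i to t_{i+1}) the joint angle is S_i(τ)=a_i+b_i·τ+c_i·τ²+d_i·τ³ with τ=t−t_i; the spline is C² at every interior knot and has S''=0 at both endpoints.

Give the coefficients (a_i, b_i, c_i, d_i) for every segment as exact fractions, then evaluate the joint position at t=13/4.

  seg 0: a=-1 b=647/219 c=0 d=-428/1971
  seg 1: a=2 b=-637/219 c=-428/219 d=136/73
  seg 2: a=-1 b=-269/219 c=796/219 d=-517/584
  seg 3: a=4 b=1177/438 c=-1469/876 d=1469/7884
S(13/4) = 689/584

Δ: Δ0=1, Δ1=-3, Δ2=5/2, Δ3=-2/3
row 1: diag=8, rhs=-24; c'=1/8, d'=-3
row 2: denom=6−1·1/8=47/8; d'=(33−1·-3)/(47/8)=288/47
row 3: denom=10−2·16/47=438/47; d'=(-19−2·288/47)/(438/47)=-1469/438
back: M3=-1469/438
back: M2=288/47−16/47·-1469/438=1592/219
back: M1=-3−1/8·1592/219=-856/219
M: M0=0, M1=-856/219, M2=1592/219, M3=-1469/438, M4=0
seg 0: a=-1, c=M0/2=0, d=(M1−M0)/(6·3)=-428/1971, b=Δ0−h0·(2M0+M1)/6=647/219
seg 1: a=2, c=M1/2=-428/219, d=(M2−M1)/(6·1)=136/73, b=Δ1−h1·(2M1+M2)/6=-637/219
seg 2: a=-1, c=M2/2=796/219, d=(M3−M2)/(6·2)=-517/584, b=Δ2−h2·(2M2+M3)/6=-269/219
seg 3: a=4, c=M3/2=-1469/876, d=(M4−M3)/(6·3)=1469/7884, b=Δ3−h3·(2M3+M4)/6=1177/438
t_q=13/4 → seg 1, τ=1/4; S=2+-637/219·τ+-428/219·τ²+136/73·τ³=689/584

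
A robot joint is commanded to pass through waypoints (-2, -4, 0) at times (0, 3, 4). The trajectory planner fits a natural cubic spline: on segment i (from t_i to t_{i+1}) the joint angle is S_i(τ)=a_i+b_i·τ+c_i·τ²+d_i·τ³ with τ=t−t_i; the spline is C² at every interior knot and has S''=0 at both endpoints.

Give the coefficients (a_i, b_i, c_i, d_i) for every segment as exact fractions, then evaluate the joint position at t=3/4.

Δ: Δ0=-2/3, Δ1=4
row 1: diag=8, rhs=28; c'=1/8, d'=7/2
back: M1=7/2
M: M0=0, M1=7/2, M2=0
seg 0: a=-2, c=M0/2=0, d=(M1−M0)/(6·3)=7/36, b=Δ0−h0·(2M0+M1)/6=-29/12
seg 1: a=-4, c=M1/2=7/4, d=(M2−M1)/(6·1)=-7/12, b=Δ1−h1·(2M1+M2)/6=17/6
t_q=3/4 → seg 0, τ=3/4; S=-2+-29/12·τ+0·τ²+7/36·τ³=-955/256

  seg 0: a=-2 b=-29/12 c=0 d=7/36
  seg 1: a=-4 b=17/6 c=7/4 d=-7/12
S(3/4) = -955/256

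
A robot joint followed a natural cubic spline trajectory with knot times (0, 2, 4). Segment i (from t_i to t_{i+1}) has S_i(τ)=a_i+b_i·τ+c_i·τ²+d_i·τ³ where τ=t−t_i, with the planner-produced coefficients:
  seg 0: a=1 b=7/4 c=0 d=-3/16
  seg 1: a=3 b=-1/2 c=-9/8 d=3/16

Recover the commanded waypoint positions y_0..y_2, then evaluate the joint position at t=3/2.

y_0=1 y_1=3 y_2=-1
S(3/2) = 383/128

y_0 = S_0(0) = a_0 = 1
y_1 = S_1(0) = a_1 = 3
y_2 = S_1(2) = -1
t_q=3/2 is in segment 0 (τ=3/2); S_0(τ)=383/128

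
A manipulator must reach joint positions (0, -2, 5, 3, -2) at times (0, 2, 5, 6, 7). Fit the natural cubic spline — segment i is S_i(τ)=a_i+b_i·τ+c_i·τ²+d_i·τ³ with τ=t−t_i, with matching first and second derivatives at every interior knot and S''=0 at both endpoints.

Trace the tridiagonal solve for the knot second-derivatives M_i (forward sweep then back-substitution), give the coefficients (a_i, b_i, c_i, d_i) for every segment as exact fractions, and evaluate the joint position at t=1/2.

Δ: Δ0=-1, Δ1=7/3, Δ2=-2, Δ3=-5
row 1: diag=10, rhs=20; c'=3/10, d'=2
row 2: denom=8−3·3/10=71/10; d'=(-26−3·2)/(71/10)=-320/71
row 3: denom=4−1·10/71=274/71; d'=(-18−1·-320/71)/(274/71)=-479/137
back: M3=-479/137
back: M2=-320/71−10/71·-479/137=-550/137
back: M1=2−3/10·-550/137=439/137
M: M0=0, M1=439/137, M2=-550/137, M3=-479/137, M4=0
seg 0: a=0, c=M0/2=0, d=(M1−M0)/(6·2)=439/1644, b=Δ0−h0·(2M0+M1)/6=-850/411
seg 1: a=-2, c=M1/2=439/274, d=(M2−M1)/(6·3)=-989/2466, b=Δ1−h1·(2M1+M2)/6=467/411
seg 2: a=5, c=M2/2=-275/137, d=(M3−M2)/(6·1)=71/822, b=Δ2−h2·(2M2+M3)/6=-65/822
seg 3: a=3, c=M3/2=-479/274, d=(M4−M3)/(6·1)=479/822, b=Δ3−h3·(2M3+M4)/6=-1576/411
t_q=1/2 → seg 0, τ=1/2; S=0+-850/411·τ+0·τ²+439/1644·τ³=-4387/4384

  seg 0: a=0 b=-850/411 c=0 d=439/1644
  seg 1: a=-2 b=467/411 c=439/274 d=-989/2466
  seg 2: a=5 b=-65/822 c=-275/137 d=71/822
  seg 3: a=3 b=-1576/411 c=-479/274 d=479/822
S(1/2) = -4387/4384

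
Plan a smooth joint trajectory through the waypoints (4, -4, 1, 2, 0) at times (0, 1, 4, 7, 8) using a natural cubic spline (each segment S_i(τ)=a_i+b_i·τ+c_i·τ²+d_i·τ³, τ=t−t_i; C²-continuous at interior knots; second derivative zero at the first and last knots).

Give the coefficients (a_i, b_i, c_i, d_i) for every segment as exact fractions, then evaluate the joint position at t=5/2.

Δ: Δ0=-8, Δ1=5/3, Δ2=1/3, Δ3=-2
row 1: diag=8, rhs=58; c'=3/8, d'=29/4
row 2: denom=12−3·3/8=87/8; d'=(-8−3·29/4)/(87/8)=-238/87
row 3: denom=8−3·8/29=208/29; d'=(-14−3·-238/87)/(208/29)=-21/26
back: M3=-21/26
back: M2=-238/87−8/29·-21/26=-98/39
back: M1=29/4−3/8·-98/39=213/26
M: M0=0, M1=213/26, M2=-98/39, M3=-21/26, M4=0
seg 0: a=4, c=M0/2=0, d=(M1−M0)/(6·1)=71/52, b=Δ0−h0·(2M0+M1)/6=-487/52
seg 1: a=-4, c=M1/2=213/52, d=(M2−M1)/(6·3)=-835/1404, b=Δ1−h1·(2M1+M2)/6=-137/26
seg 2: a=1, c=M2/2=-49/39, d=(M3−M2)/(6·3)=133/1404, b=Δ2−h2·(2M2+M3)/6=13/4
seg 3: a=2, c=M3/2=-21/52, d=(M4−M3)/(6·1)=7/52, b=Δ3−h3·(2M3+M4)/6=-45/26
t_q=5/2 → seg 1, τ=3/2; S=-4+-137/26·τ+213/52·τ²+-835/1404·τ³=-1953/416

  seg 0: a=4 b=-487/52 c=0 d=71/52
  seg 1: a=-4 b=-137/26 c=213/52 d=-835/1404
  seg 2: a=1 b=13/4 c=-49/39 d=133/1404
  seg 3: a=2 b=-45/26 c=-21/52 d=7/52
S(5/2) = -1953/416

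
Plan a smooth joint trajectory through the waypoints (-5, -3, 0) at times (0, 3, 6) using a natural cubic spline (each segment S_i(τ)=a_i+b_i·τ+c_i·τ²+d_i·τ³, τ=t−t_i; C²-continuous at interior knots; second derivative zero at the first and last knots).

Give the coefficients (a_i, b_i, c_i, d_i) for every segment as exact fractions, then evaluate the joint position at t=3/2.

  seg 0: a=-5 b=7/12 c=0 d=1/108
  seg 1: a=-3 b=5/6 c=1/12 d=-1/108
S(3/2) = -131/32

Δ: Δ0=2/3, Δ1=1
row 1: diag=12, rhs=2; c'=1/4, d'=1/6
back: M1=1/6
M: M0=0, M1=1/6, M2=0
seg 0: a=-5, c=M0/2=0, d=(M1−M0)/(6·3)=1/108, b=Δ0−h0·(2M0+M1)/6=7/12
seg 1: a=-3, c=M1/2=1/12, d=(M2−M1)/(6·3)=-1/108, b=Δ1−h1·(2M1+M2)/6=5/6
t_q=3/2 → seg 0, τ=3/2; S=-5+7/12·τ+0·τ²+1/108·τ³=-131/32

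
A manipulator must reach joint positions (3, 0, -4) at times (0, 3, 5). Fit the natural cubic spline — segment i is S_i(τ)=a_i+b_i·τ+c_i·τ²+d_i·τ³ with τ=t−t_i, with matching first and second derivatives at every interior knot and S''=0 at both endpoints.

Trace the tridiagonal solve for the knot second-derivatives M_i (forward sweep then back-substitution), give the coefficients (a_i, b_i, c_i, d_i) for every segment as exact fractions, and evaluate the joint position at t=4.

Δ: Δ0=-1, Δ1=-2
row 1: diag=10, rhs=-6; c'=1/5, d'=-3/5
back: M1=-3/5
M: M0=0, M1=-3/5, M2=0
seg 0: a=3, c=M0/2=0, d=(M1−M0)/(6·3)=-1/30, b=Δ0−h0·(2M0+M1)/6=-7/10
seg 1: a=0, c=M1/2=-3/10, d=(M2−M1)/(6·2)=1/20, b=Δ1−h1·(2M1+M2)/6=-8/5
t_q=4 → seg 1, τ=1; S=0+-8/5·τ+-3/10·τ²+1/20·τ³=-37/20

  seg 0: a=3 b=-7/10 c=0 d=-1/30
  seg 1: a=0 b=-8/5 c=-3/10 d=1/20
S(4) = -37/20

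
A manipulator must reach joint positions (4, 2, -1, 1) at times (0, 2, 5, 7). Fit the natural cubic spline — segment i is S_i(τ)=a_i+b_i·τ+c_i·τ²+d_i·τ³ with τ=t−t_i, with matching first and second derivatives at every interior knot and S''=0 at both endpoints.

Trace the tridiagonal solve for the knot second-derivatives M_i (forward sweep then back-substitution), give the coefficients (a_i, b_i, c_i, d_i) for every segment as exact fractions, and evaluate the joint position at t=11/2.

Δ: Δ0=-1, Δ1=-1, Δ2=1
row 1: diag=10, rhs=0; c'=3/10, d'=0
row 2: denom=10−3·3/10=91/10; d'=(12−3·0)/(91/10)=120/91
back: M2=120/91
back: M1=0−3/10·120/91=-36/91
M: M0=0, M1=-36/91, M2=120/91, M3=0
seg 0: a=4, c=M0/2=0, d=(M1−M0)/(6·2)=-3/91, b=Δ0−h0·(2M0+M1)/6=-79/91
seg 1: a=2, c=M1/2=-18/91, d=(M2−M1)/(6·3)=2/21, b=Δ1−h1·(2M1+M2)/6=-115/91
seg 2: a=-1, c=M2/2=60/91, d=(M3−M2)/(6·2)=-10/91, b=Δ2−h2·(2M2+M3)/6=11/91
t_q=11/2 → seg 2, τ=1/2; S=-1+11/91·τ+60/91·τ²+-10/91·τ³=-41/52

  seg 0: a=4 b=-79/91 c=0 d=-3/91
  seg 1: a=2 b=-115/91 c=-18/91 d=2/21
  seg 2: a=-1 b=11/91 c=60/91 d=-10/91
S(11/2) = -41/52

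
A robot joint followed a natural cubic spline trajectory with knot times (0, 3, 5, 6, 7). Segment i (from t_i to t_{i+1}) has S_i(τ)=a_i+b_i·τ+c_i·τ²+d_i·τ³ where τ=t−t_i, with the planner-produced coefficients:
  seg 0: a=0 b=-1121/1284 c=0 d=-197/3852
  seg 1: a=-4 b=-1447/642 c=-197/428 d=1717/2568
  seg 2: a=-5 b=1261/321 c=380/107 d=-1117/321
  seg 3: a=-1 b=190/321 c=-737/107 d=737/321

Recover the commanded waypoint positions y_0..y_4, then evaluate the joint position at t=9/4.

y_0 = S_0(0) = a_0 = 0
y_1 = S_1(0) = a_1 = -4
y_2 = S_2(0) = a_2 = -5
y_3 = S_3(0) = a_3 = -1
y_4 = S_3(1) = -5
t_q=9/4 is in segment 0 (τ=9/4); S_0(τ)=-69765/27392

y_0=0 y_1=-4 y_2=-5 y_3=-1 y_4=-5
S(9/4) = -69765/27392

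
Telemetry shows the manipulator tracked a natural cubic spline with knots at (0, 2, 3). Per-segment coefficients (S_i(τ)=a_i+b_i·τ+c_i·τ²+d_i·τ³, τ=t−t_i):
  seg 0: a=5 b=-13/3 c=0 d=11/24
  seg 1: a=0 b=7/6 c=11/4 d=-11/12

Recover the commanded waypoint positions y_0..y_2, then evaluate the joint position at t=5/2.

y_0=5 y_1=0 y_2=3
S(5/2) = 37/32

y_0 = S_0(0) = a_0 = 5
y_1 = S_1(0) = a_1 = 0
y_2 = S_1(1) = 3
t_q=5/2 is in segment 1 (τ=1/2); S_1(τ)=37/32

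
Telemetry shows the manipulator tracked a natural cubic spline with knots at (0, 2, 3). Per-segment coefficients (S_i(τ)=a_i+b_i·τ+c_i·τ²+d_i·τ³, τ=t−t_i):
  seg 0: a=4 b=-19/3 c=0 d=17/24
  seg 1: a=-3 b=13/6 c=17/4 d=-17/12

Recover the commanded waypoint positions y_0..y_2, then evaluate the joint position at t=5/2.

y_0=4 y_1=-3 y_2=2
S(5/2) = -33/32

y_0 = S_0(0) = a_0 = 4
y_1 = S_1(0) = a_1 = -3
y_2 = S_1(1) = 2
t_q=5/2 is in segment 1 (τ=1/2); S_1(τ)=-33/32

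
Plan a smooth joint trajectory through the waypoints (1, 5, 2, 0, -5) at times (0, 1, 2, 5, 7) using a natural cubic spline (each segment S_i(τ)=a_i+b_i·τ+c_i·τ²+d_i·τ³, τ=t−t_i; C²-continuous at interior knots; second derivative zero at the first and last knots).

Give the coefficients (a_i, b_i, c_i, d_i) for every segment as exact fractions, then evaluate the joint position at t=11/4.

Δ: Δ0=4, Δ1=-3, Δ2=-2/3, Δ3=-5/2
row 1: diag=4, rhs=-42; c'=1/4, d'=-21/2
row 2: denom=8−1·1/4=31/4; d'=(14−1·-21/2)/(31/4)=98/31
row 3: denom=10−3·12/31=274/31; d'=(-11−3·98/31)/(274/31)=-635/274
back: M3=-635/274
back: M2=98/31−12/31·-635/274=556/137
back: M1=-21/2−1/4·556/137=-3155/274
M: M0=0, M1=-3155/274, M2=556/137, M3=-635/274, M4=0
seg 0: a=1, c=M0/2=0, d=(M1−M0)/(6·1)=-3155/1644, b=Δ0−h0·(2M0+M1)/6=9731/1644
seg 1: a=5, c=M1/2=-3155/548, d=(M2−M1)/(6·1)=4267/1644, b=Δ1−h1·(2M1+M2)/6=133/822
seg 2: a=2, c=M2/2=278/137, d=(M3−M2)/(6·3)=-1747/4932, b=Δ2−h2·(2M2+M3)/6=-5863/1644
seg 3: a=0, c=M3/2=-635/548, d=(M4−M3)/(6·2)=635/3288, b=Δ3−h3·(2M3+M4)/6=-785/822
t_q=11/4 → seg 2, τ=3/4; S=2+-5863/1644·τ+278/137·τ²+-1747/4932·τ³=11127/35072

  seg 0: a=1 b=9731/1644 c=0 d=-3155/1644
  seg 1: a=5 b=133/822 c=-3155/548 d=4267/1644
  seg 2: a=2 b=-5863/1644 c=278/137 d=-1747/4932
  seg 3: a=0 b=-785/822 c=-635/548 d=635/3288
S(11/4) = 11127/35072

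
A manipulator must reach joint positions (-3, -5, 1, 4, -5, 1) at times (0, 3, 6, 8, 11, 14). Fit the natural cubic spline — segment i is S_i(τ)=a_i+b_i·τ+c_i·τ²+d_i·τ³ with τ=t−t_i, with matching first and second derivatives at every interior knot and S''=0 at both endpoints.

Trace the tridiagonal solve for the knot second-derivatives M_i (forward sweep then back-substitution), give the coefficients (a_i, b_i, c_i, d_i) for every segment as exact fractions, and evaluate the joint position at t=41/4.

  seg 0: a=-3 b=-3463/2610 c=0 d=1723/23490
  seg 1: a=-5 b=853/1305 c=1723/2610 d=-331/4698
  seg 2: a=1 b=7079/2610 c=34/1305 d=-55/174
  seg 3: a=4 b=-2549/2610 c=-2441/1305 d=1873/4698
  seg 4: a=-5 b=-1873/1305 c=4483/2610 d=-4483/23490
S(41/4) = -58011/18560

Δ: Δ0=-2/3, Δ1=2, Δ2=3/2, Δ3=-3, Δ4=2
row 1: diag=12, rhs=16; c'=1/4, d'=4/3
row 2: denom=10−3·1/4=37/4; d'=(-3−3·4/3)/(37/4)=-28/37
row 3: denom=10−2·8/37=354/37; d'=(-27−2·-28/37)/(354/37)=-943/354
row 4: denom=12−3·37/118=1305/118; d'=(30−3·-943/354)/(1305/118)=4483/1305
back: M4=4483/1305
back: M3=-943/354−37/118·4483/1305=-4882/1305
back: M2=-28/37−8/37·-4882/1305=68/1305
back: M1=4/3−1/4·68/1305=1723/1305
M: M0=0, M1=1723/1305, M2=68/1305, M3=-4882/1305, M4=4483/1305, M5=0
seg 0: a=-3, c=M0/2=0, d=(M1−M0)/(6·3)=1723/23490, b=Δ0−h0·(2M0+M1)/6=-3463/2610
seg 1: a=-5, c=M1/2=1723/2610, d=(M2−M1)/(6·3)=-331/4698, b=Δ1−h1·(2M1+M2)/6=853/1305
seg 2: a=1, c=M2/2=34/1305, d=(M3−M2)/(6·2)=-55/174, b=Δ2−h2·(2M2+M3)/6=7079/2610
seg 3: a=4, c=M3/2=-2441/1305, d=(M4−M3)/(6·3)=1873/4698, b=Δ3−h3·(2M3+M4)/6=-2549/2610
seg 4: a=-5, c=M4/2=4483/2610, d=(M5−M4)/(6·3)=-4483/23490, b=Δ4−h4·(2M4+M5)/6=-1873/1305
t_q=41/4 → seg 3, τ=9/4; S=4+-2549/2610·τ+-2441/1305·τ²+1873/4698·τ³=-58011/18560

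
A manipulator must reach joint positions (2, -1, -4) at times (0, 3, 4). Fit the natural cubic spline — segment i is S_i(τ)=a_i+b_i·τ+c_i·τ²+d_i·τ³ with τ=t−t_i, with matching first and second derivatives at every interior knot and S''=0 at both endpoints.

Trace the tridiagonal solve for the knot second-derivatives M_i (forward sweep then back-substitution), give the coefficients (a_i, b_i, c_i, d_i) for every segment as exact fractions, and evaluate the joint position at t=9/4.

  seg 0: a=2 b=-1/4 c=0 d=-1/12
  seg 1: a=-1 b=-5/2 c=-3/4 d=1/4
S(9/4) = 125/256

Δ: Δ0=-1, Δ1=-3
row 1: diag=8, rhs=-12; c'=1/8, d'=-3/2
back: M1=-3/2
M: M0=0, M1=-3/2, M2=0
seg 0: a=2, c=M0/2=0, d=(M1−M0)/(6·3)=-1/12, b=Δ0−h0·(2M0+M1)/6=-1/4
seg 1: a=-1, c=M1/2=-3/4, d=(M2−M1)/(6·1)=1/4, b=Δ1−h1·(2M1+M2)/6=-5/2
t_q=9/4 → seg 0, τ=9/4; S=2+-1/4·τ+0·τ²+-1/12·τ³=125/256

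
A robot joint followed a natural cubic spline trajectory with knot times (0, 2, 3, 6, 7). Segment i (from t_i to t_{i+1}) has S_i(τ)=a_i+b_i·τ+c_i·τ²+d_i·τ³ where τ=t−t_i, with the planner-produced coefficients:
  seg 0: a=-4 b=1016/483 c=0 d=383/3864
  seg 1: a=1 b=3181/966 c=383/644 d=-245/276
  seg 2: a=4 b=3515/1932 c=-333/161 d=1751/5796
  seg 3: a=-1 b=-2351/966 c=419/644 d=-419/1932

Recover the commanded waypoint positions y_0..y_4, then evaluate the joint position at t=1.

y_0=-4 y_1=1 y_2=4 y_3=-1 y_4=-3
S(1) = -2315/1288

y_0 = S_0(0) = a_0 = -4
y_1 = S_1(0) = a_1 = 1
y_2 = S_2(0) = a_2 = 4
y_3 = S_3(0) = a_3 = -1
y_4 = S_3(1) = -3
t_q=1 is in segment 0 (τ=1); S_0(τ)=-2315/1288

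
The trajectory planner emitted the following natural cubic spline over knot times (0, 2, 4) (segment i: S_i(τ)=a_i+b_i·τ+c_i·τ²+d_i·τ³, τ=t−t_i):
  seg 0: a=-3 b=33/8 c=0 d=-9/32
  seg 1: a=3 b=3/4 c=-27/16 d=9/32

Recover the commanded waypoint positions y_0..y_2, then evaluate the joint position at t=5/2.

y_0=-3 y_1=3 y_2=0
S(5/2) = 765/256

y_0 = S_0(0) = a_0 = -3
y_1 = S_1(0) = a_1 = 3
y_2 = S_1(2) = 0
t_q=5/2 is in segment 1 (τ=1/2); S_1(τ)=765/256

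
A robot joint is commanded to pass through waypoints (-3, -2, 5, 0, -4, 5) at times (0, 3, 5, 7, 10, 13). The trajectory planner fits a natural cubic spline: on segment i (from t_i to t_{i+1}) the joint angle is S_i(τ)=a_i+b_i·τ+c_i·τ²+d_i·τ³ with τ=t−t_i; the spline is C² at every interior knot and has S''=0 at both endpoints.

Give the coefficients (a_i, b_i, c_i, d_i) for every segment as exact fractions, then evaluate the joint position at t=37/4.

  seg 0: a=-3 b=-778/663 c=0 d=37/221
  seg 1: a=-2 b=2219/663 c=333/221 d=-3793/5304
  seg 2: a=5 b=1051/1326 c=-2461/884 d=3017/5304
  seg 3: a=0 b=-2332/663 c=139/221 d=197/5967
  seg 4: a=-4 b=761/663 c=614/663 d=-614/5967
S(37/4) = -4737/1088

Δ: Δ0=1/3, Δ1=7/2, Δ2=-5/2, Δ3=-4/3, Δ4=3
row 1: diag=10, rhs=19; c'=1/5, d'=19/10
row 2: denom=8−2·1/5=38/5; d'=(-36−2·19/10)/(38/5)=-199/38
row 3: denom=10−2·5/19=180/19; d'=(7−2·-199/38)/(180/19)=83/45
row 4: denom=12−3·19/60=221/20; d'=(26−3·83/45)/(221/20)=1228/663
back: M4=1228/663
back: M3=83/45−19/60·1228/663=278/221
back: M2=-199/38−5/19·278/221=-2461/442
back: M1=19/10−1/5·-2461/442=666/221
M: M0=0, M1=666/221, M2=-2461/442, M3=278/221, M4=1228/663, M5=0
seg 0: a=-3, c=M0/2=0, d=(M1−M0)/(6·3)=37/221, b=Δ0−h0·(2M0+M1)/6=-778/663
seg 1: a=-2, c=M1/2=333/221, d=(M2−M1)/(6·2)=-3793/5304, b=Δ1−h1·(2M1+M2)/6=2219/663
seg 2: a=5, c=M2/2=-2461/884, d=(M3−M2)/(6·2)=3017/5304, b=Δ2−h2·(2M2+M3)/6=1051/1326
seg 3: a=0, c=M3/2=139/221, d=(M4−M3)/(6·3)=197/5967, b=Δ3−h3·(2M3+M4)/6=-2332/663
seg 4: a=-4, c=M4/2=614/663, d=(M5−M4)/(6·3)=-614/5967, b=Δ4−h4·(2M4+M5)/6=761/663
t_q=37/4 → seg 3, τ=9/4; S=0+-2332/663·τ+139/221·τ²+197/5967·τ³=-4737/1088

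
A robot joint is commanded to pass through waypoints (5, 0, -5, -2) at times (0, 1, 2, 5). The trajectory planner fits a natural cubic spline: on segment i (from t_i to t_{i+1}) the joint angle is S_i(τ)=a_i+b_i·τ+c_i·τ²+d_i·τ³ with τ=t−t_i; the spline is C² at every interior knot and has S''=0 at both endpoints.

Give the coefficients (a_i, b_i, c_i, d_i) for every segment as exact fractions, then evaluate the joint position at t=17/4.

  seg 0: a=5 b=-149/31 c=0 d=-6/31
  seg 1: a=0 b=-167/31 c=-18/31 d=30/31
  seg 2: a=-5 b=-113/31 c=72/31 d=-8/31
S(17/4) = -1087/248

Δ: Δ0=-5, Δ1=-5, Δ2=1
row 1: diag=4, rhs=0; c'=1/4, d'=0
row 2: denom=8−1·1/4=31/4; d'=(36−1·0)/(31/4)=144/31
back: M2=144/31
back: M1=0−1/4·144/31=-36/31
M: M0=0, M1=-36/31, M2=144/31, M3=0
seg 0: a=5, c=M0/2=0, d=(M1−M0)/(6·1)=-6/31, b=Δ0−h0·(2M0+M1)/6=-149/31
seg 1: a=0, c=M1/2=-18/31, d=(M2−M1)/(6·1)=30/31, b=Δ1−h1·(2M1+M2)/6=-167/31
seg 2: a=-5, c=M2/2=72/31, d=(M3−M2)/(6·3)=-8/31, b=Δ2−h2·(2M2+M3)/6=-113/31
t_q=17/4 → seg 2, τ=9/4; S=-5+-113/31·τ+72/31·τ²+-8/31·τ³=-1087/248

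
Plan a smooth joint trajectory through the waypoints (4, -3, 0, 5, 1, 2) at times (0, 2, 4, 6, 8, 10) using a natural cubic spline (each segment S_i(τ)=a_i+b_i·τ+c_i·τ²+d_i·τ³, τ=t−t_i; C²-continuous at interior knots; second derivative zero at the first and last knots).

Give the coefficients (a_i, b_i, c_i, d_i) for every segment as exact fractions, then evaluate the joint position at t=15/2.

  seg 0: a=4 b=-976/209 c=0 d=489/1672
  seg 1: a=-3 b=-485/418 c=1467/836 d=-355/1672
  seg 2: a=0 b=692/209 c=201/418 d=-39/88
  seg 3: a=5 b=-35/418 c=-1821/836 d=255/418
  seg 4: a=1 b=-617/418 c=1239/836 d=-413/1672
S(15/2) = 1699/836

Δ: Δ0=-7/2, Δ1=3/2, Δ2=5/2, Δ3=-2, Δ4=1/2
row 1: diag=8, rhs=30; c'=1/4, d'=15/4
row 2: denom=8−2·1/4=15/2; d'=(6−2·15/4)/(15/2)=-1/5
row 3: denom=8−2·4/15=112/15; d'=(-27−2·-1/5)/(112/15)=-57/16
row 4: denom=8−2·15/56=209/28; d'=(15−2·-57/16)/(209/28)=1239/418
back: M4=1239/418
back: M3=-57/16−15/56·1239/418=-1821/418
back: M2=-1/5−4/15·-1821/418=201/209
back: M1=15/4−1/4·201/209=1467/418
M: M0=0, M1=1467/418, M2=201/209, M3=-1821/418, M4=1239/418, M5=0
seg 0: a=4, c=M0/2=0, d=(M1−M0)/(6·2)=489/1672, b=Δ0−h0·(2M0+M1)/6=-976/209
seg 1: a=-3, c=M1/2=1467/836, d=(M2−M1)/(6·2)=-355/1672, b=Δ1−h1·(2M1+M2)/6=-485/418
seg 2: a=0, c=M2/2=201/418, d=(M3−M2)/(6·2)=-39/88, b=Δ2−h2·(2M2+M3)/6=692/209
seg 3: a=5, c=M3/2=-1821/836, d=(M4−M3)/(6·2)=255/418, b=Δ3−h3·(2M3+M4)/6=-35/418
seg 4: a=1, c=M4/2=1239/836, d=(M5−M4)/(6·2)=-413/1672, b=Δ4−h4·(2M4+M5)/6=-617/418
t_q=15/2 → seg 3, τ=3/2; S=5+-35/418·τ+-1821/836·τ²+255/418·τ³=1699/836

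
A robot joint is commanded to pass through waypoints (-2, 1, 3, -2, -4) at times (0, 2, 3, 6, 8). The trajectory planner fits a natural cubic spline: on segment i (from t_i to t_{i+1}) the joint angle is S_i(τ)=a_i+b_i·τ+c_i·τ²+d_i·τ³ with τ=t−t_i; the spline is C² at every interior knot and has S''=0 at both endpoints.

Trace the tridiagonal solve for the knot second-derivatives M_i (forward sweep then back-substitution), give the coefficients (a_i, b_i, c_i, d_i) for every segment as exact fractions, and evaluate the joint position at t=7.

Δ: Δ0=3/2, Δ1=2, Δ2=-5/3, Δ3=-1
row 1: diag=6, rhs=3; c'=1/6, d'=1/2
row 2: denom=8−1·1/6=47/6; d'=(-22−1·1/2)/(47/6)=-135/47
row 3: denom=10−3·18/47=416/47; d'=(4−3·-135/47)/(416/47)=593/416
back: M3=593/416
back: M2=-135/47−18/47·593/416=-711/208
back: M1=1/2−1/6·-711/208=445/416
M: M0=0, M1=445/416, M2=-711/208, M3=593/416, M4=0
seg 0: a=-2, c=M0/2=0, d=(M1−M0)/(6·2)=445/4992, b=Δ0−h0·(2M0+M1)/6=1427/1248
seg 1: a=1, c=M1/2=445/832, d=(M2−M1)/(6·1)=-1867/2496, b=Δ1−h1·(2M1+M2)/6=1381/624
seg 2: a=3, c=M2/2=-711/416, d=(M3−M2)/(6·3)=155/576, b=Δ2−h2·(2M2+M3)/6=2593/2496
seg 3: a=-2, c=M3/2=593/832, d=(M4−M3)/(6·2)=-593/4992, b=Δ3−h3·(2M3+M4)/6=-1217/624
t_q=7 → seg 3, τ=1; S=-2+-1217/624·τ+593/832·τ²+-593/4992·τ³=-5585/1664

  seg 0: a=-2 b=1427/1248 c=0 d=445/4992
  seg 1: a=1 b=1381/624 c=445/832 d=-1867/2496
  seg 2: a=3 b=2593/2496 c=-711/416 d=155/576
  seg 3: a=-2 b=-1217/624 c=593/832 d=-593/4992
S(7) = -5585/1664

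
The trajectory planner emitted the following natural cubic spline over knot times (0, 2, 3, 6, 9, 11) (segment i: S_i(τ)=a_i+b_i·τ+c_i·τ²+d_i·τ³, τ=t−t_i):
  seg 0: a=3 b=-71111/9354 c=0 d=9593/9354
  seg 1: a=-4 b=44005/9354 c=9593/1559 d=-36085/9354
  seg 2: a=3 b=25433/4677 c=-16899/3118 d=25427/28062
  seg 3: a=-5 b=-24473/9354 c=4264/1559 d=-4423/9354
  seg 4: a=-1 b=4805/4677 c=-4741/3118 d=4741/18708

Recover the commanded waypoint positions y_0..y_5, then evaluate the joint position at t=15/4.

y_0=3 y_1=-4 y_2=3 y_3=-5 y_4=-1 y_5=-3
S(15/4) = 880429/199552

y_0 = S_0(0) = a_0 = 3
y_1 = S_1(0) = a_1 = -4
y_2 = S_2(0) = a_2 = 3
y_3 = S_3(0) = a_3 = -5
y_4 = S_4(0) = a_4 = -1
y_5 = S_4(2) = -3
t_q=15/4 is in segment 2 (τ=3/4); S_2(τ)=880429/199552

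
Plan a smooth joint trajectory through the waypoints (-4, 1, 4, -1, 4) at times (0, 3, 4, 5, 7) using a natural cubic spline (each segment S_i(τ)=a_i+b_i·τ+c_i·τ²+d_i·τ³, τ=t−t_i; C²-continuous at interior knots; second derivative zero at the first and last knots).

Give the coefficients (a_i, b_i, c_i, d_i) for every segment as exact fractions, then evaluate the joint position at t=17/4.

  seg 0: a=-4 b=229/1068 c=0 d=517/3204
  seg 1: a=1 b=2441/534 c=517/356 d=-3229/1068
  seg 2: a=4 b=-1703/1068 c=-678/89 d=4499/1068
  seg 3: a=-1 b=-2239/534 c=1787/356 d=-1787/2136
S(17/4) = 72705/22784

Δ: Δ0=5/3, Δ1=3, Δ2=-5, Δ3=5/2
row 1: diag=8, rhs=8; c'=1/8, d'=1
row 2: denom=4−1·1/8=31/8; d'=(-48−1·1)/(31/8)=-392/31
row 3: denom=6−1·8/31=178/31; d'=(45−1·-392/31)/(178/31)=1787/178
back: M3=1787/178
back: M2=-392/31−8/31·1787/178=-1356/89
back: M1=1−1/8·-1356/89=517/178
M: M0=0, M1=517/178, M2=-1356/89, M3=1787/178, M4=0
seg 0: a=-4, c=M0/2=0, d=(M1−M0)/(6·3)=517/3204, b=Δ0−h0·(2M0+M1)/6=229/1068
seg 1: a=1, c=M1/2=517/356, d=(M2−M1)/(6·1)=-3229/1068, b=Δ1−h1·(2M1+M2)/6=2441/534
seg 2: a=4, c=M2/2=-678/89, d=(M3−M2)/(6·1)=4499/1068, b=Δ2−h2·(2M2+M3)/6=-1703/1068
seg 3: a=-1, c=M3/2=1787/356, d=(M4−M3)/(6·2)=-1787/2136, b=Δ3−h3·(2M3+M4)/6=-2239/534
t_q=17/4 → seg 2, τ=1/4; S=4+-1703/1068·τ+-678/89·τ²+4499/1068·τ³=72705/22784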